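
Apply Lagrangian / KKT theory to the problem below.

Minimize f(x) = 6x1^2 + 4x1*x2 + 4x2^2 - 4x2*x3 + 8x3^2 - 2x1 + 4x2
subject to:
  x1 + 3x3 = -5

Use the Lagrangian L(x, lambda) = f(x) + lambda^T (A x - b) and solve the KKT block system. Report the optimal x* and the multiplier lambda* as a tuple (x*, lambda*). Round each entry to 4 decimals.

Form the Lagrangian:
  L(x, lambda) = (1/2) x^T Q x + c^T x + lambda^T (A x - b)
Stationarity (grad_x L = 0): Q x + c + A^T lambda = 0.
Primal feasibility: A x = b.

This gives the KKT block system:
  [ Q   A^T ] [ x     ]   [-c ]
  [ A    0  ] [ lambda ] = [ b ]

Solving the linear system:
  x*      = (0.0217, -1.3478, -1.6739)
  lambda* = (7.1304)
  f(x*)   = 15.1087

x* = (0.0217, -1.3478, -1.6739), lambda* = (7.1304)


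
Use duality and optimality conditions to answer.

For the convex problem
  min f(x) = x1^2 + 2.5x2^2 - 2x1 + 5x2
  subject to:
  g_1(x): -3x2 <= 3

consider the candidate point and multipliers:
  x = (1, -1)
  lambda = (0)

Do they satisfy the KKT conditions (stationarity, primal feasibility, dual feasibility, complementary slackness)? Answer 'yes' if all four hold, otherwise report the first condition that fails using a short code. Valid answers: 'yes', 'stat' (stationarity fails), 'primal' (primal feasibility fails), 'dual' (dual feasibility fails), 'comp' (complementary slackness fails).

Gradient of f: grad f(x) = Q x + c = (0, 0)
Constraint values g_i(x) = a_i^T x - b_i:
  g_1((1, -1)) = 0
Stationarity residual: grad f(x) + sum_i lambda_i a_i = (0, 0)
  -> stationarity OK
Primal feasibility (all g_i <= 0): OK
Dual feasibility (all lambda_i >= 0): OK
Complementary slackness (lambda_i * g_i(x) = 0 for all i): OK

Verdict: yes, KKT holds.

yes


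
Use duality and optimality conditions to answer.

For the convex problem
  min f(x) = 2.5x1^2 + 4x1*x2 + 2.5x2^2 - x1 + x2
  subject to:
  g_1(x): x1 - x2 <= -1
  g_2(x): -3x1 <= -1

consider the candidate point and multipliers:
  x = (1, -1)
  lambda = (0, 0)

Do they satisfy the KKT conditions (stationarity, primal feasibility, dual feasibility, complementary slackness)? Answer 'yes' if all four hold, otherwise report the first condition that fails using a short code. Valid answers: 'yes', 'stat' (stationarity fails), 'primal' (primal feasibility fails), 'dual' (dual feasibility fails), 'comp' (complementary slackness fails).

Gradient of f: grad f(x) = Q x + c = (0, 0)
Constraint values g_i(x) = a_i^T x - b_i:
  g_1((1, -1)) = 3
  g_2((1, -1)) = -2
Stationarity residual: grad f(x) + sum_i lambda_i a_i = (0, 0)
  -> stationarity OK
Primal feasibility (all g_i <= 0): FAILS
Dual feasibility (all lambda_i >= 0): OK
Complementary slackness (lambda_i * g_i(x) = 0 for all i): OK

Verdict: the first failing condition is primal_feasibility -> primal.

primal


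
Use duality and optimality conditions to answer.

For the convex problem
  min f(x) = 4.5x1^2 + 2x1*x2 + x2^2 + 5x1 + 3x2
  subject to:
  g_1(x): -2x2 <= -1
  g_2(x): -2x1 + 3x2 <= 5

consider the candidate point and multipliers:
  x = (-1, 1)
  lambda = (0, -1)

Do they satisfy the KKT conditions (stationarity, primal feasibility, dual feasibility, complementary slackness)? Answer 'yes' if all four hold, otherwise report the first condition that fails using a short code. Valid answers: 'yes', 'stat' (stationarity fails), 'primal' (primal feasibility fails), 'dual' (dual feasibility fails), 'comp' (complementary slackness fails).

Gradient of f: grad f(x) = Q x + c = (-2, 3)
Constraint values g_i(x) = a_i^T x - b_i:
  g_1((-1, 1)) = -1
  g_2((-1, 1)) = 0
Stationarity residual: grad f(x) + sum_i lambda_i a_i = (0, 0)
  -> stationarity OK
Primal feasibility (all g_i <= 0): OK
Dual feasibility (all lambda_i >= 0): FAILS
Complementary slackness (lambda_i * g_i(x) = 0 for all i): OK

Verdict: the first failing condition is dual_feasibility -> dual.

dual


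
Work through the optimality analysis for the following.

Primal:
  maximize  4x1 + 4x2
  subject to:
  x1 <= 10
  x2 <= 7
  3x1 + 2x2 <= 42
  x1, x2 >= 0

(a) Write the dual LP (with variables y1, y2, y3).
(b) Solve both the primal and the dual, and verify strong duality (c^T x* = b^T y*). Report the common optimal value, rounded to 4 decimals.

The standard primal-dual pair for 'max c^T x s.t. A x <= b, x >= 0' is:
  Dual:  min b^T y  s.t.  A^T y >= c,  y >= 0.

So the dual LP is:
  minimize  10y1 + 7y2 + 42y3
  subject to:
    y1 + 3y3 >= 4
    y2 + 2y3 >= 4
    y1, y2, y3 >= 0

Solving the primal: x* = (9.3333, 7).
  primal value c^T x* = 65.3333.
Solving the dual: y* = (0, 1.3333, 1.3333).
  dual value b^T y* = 65.3333.
Strong duality: c^T x* = b^T y*. Confirmed.

65.3333


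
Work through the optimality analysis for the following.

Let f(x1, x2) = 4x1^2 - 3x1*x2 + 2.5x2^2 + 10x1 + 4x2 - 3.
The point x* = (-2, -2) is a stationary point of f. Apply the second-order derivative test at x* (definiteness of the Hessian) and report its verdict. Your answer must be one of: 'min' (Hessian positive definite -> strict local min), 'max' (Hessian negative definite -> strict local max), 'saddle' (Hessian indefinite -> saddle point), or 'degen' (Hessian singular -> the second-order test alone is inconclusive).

Compute the Hessian H = grad^2 f:
  H = [[8, -3], [-3, 5]]
Verify stationarity: grad f(x*) = H x* + g = (0, 0).
Eigenvalues of H: 3.1459, 9.8541.
Both eigenvalues > 0, so H is positive definite -> x* is a strict local min.

min


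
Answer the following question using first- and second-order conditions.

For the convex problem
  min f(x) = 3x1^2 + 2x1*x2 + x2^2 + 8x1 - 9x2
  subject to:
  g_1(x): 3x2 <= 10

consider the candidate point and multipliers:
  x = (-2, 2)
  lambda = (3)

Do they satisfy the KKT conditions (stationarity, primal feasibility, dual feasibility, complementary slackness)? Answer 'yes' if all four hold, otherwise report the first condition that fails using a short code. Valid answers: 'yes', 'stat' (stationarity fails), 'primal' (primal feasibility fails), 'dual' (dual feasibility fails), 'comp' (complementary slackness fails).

Gradient of f: grad f(x) = Q x + c = (0, -9)
Constraint values g_i(x) = a_i^T x - b_i:
  g_1((-2, 2)) = -4
Stationarity residual: grad f(x) + sum_i lambda_i a_i = (0, 0)
  -> stationarity OK
Primal feasibility (all g_i <= 0): OK
Dual feasibility (all lambda_i >= 0): OK
Complementary slackness (lambda_i * g_i(x) = 0 for all i): FAILS

Verdict: the first failing condition is complementary_slackness -> comp.

comp


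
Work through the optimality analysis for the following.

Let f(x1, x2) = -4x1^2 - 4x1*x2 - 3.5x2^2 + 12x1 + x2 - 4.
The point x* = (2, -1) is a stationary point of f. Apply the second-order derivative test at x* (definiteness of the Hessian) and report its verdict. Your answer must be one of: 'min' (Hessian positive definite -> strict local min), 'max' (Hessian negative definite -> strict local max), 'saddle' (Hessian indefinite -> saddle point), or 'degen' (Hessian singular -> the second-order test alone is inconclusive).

Compute the Hessian H = grad^2 f:
  H = [[-8, -4], [-4, -7]]
Verify stationarity: grad f(x*) = H x* + g = (0, 0).
Eigenvalues of H: -11.5311, -3.4689.
Both eigenvalues < 0, so H is negative definite -> x* is a strict local max.

max


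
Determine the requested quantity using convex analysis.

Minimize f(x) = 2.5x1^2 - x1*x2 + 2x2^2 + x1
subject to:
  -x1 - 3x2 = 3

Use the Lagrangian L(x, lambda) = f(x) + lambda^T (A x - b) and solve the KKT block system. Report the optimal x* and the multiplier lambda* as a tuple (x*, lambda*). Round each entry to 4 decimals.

Form the Lagrangian:
  L(x, lambda) = (1/2) x^T Q x + c^T x + lambda^T (A x - b)
Stationarity (grad_x L = 0): Q x + c + A^T lambda = 0.
Primal feasibility: A x = b.

This gives the KKT block system:
  [ Q   A^T ] [ x     ]   [-c ]
  [ A    0  ] [ lambda ] = [ b ]

Solving the linear system:
  x*      = (-0.5455, -0.8182)
  lambda* = (-0.9091)
  f(x*)   = 1.0909

x* = (-0.5455, -0.8182), lambda* = (-0.9091)


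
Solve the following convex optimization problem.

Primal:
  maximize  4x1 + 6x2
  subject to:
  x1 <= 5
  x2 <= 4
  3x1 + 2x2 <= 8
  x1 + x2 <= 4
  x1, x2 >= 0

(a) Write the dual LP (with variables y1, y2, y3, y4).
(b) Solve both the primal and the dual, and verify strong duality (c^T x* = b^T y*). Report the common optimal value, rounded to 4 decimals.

The standard primal-dual pair for 'max c^T x s.t. A x <= b, x >= 0' is:
  Dual:  min b^T y  s.t.  A^T y >= c,  y >= 0.

So the dual LP is:
  minimize  5y1 + 4y2 + 8y3 + 4y4
  subject to:
    y1 + 3y3 + y4 >= 4
    y2 + 2y3 + y4 >= 6
    y1, y2, y3, y4 >= 0

Solving the primal: x* = (0, 4).
  primal value c^T x* = 24.
Solving the dual: y* = (0, 3.3333, 1.3333, 0).
  dual value b^T y* = 24.
Strong duality: c^T x* = b^T y*. Confirmed.

24


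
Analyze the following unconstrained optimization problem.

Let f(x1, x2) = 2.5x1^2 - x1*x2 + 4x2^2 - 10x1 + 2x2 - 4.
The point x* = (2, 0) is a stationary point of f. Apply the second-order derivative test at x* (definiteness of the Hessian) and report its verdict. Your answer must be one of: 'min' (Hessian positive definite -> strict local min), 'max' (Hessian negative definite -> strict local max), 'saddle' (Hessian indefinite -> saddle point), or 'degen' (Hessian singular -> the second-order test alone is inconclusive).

Compute the Hessian H = grad^2 f:
  H = [[5, -1], [-1, 8]]
Verify stationarity: grad f(x*) = H x* + g = (0, 0).
Eigenvalues of H: 4.6972, 8.3028.
Both eigenvalues > 0, so H is positive definite -> x* is a strict local min.

min


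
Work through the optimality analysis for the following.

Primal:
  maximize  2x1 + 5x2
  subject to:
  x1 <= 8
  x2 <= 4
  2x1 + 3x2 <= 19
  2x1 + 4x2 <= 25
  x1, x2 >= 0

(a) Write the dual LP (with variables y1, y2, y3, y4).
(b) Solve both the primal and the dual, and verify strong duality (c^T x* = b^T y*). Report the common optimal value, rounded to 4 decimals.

The standard primal-dual pair for 'max c^T x s.t. A x <= b, x >= 0' is:
  Dual:  min b^T y  s.t.  A^T y >= c,  y >= 0.

So the dual LP is:
  minimize  8y1 + 4y2 + 19y3 + 25y4
  subject to:
    y1 + 2y3 + 2y4 >= 2
    y2 + 3y3 + 4y4 >= 5
    y1, y2, y3, y4 >= 0

Solving the primal: x* = (3.5, 4).
  primal value c^T x* = 27.
Solving the dual: y* = (0, 2, 1, 0).
  dual value b^T y* = 27.
Strong duality: c^T x* = b^T y*. Confirmed.

27


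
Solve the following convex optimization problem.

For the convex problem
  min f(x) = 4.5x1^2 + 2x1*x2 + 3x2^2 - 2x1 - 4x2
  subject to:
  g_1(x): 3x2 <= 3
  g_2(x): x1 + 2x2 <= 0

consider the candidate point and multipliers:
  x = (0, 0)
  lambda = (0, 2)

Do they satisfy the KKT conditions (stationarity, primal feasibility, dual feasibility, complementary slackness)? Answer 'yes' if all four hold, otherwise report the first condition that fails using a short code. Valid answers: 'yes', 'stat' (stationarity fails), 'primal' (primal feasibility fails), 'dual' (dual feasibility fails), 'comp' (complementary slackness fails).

Gradient of f: grad f(x) = Q x + c = (-2, -4)
Constraint values g_i(x) = a_i^T x - b_i:
  g_1((0, 0)) = -3
  g_2((0, 0)) = 0
Stationarity residual: grad f(x) + sum_i lambda_i a_i = (0, 0)
  -> stationarity OK
Primal feasibility (all g_i <= 0): OK
Dual feasibility (all lambda_i >= 0): OK
Complementary slackness (lambda_i * g_i(x) = 0 for all i): OK

Verdict: yes, KKT holds.

yes


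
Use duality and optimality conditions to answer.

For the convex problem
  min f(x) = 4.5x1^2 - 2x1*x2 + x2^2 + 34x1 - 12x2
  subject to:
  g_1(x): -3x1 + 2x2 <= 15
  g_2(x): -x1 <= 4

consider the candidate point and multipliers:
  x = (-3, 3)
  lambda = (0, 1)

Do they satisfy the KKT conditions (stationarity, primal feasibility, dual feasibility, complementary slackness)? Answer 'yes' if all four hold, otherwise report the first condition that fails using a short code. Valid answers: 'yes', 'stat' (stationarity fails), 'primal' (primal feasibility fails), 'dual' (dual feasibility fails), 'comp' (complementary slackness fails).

Gradient of f: grad f(x) = Q x + c = (1, 0)
Constraint values g_i(x) = a_i^T x - b_i:
  g_1((-3, 3)) = 0
  g_2((-3, 3)) = -1
Stationarity residual: grad f(x) + sum_i lambda_i a_i = (0, 0)
  -> stationarity OK
Primal feasibility (all g_i <= 0): OK
Dual feasibility (all lambda_i >= 0): OK
Complementary slackness (lambda_i * g_i(x) = 0 for all i): FAILS

Verdict: the first failing condition is complementary_slackness -> comp.

comp


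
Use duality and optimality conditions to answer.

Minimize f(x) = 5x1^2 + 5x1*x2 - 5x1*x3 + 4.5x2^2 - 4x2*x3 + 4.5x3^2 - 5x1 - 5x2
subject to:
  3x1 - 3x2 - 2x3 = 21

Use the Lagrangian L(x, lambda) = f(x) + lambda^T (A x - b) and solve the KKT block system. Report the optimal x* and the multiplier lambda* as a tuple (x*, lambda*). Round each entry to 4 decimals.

Form the Lagrangian:
  L(x, lambda) = (1/2) x^T Q x + c^T x + lambda^T (A x - b)
Stationarity (grad_x L = 0): Q x + c + A^T lambda = 0.
Primal feasibility: A x = b.

This gives the KKT block system:
  [ Q   A^T ] [ x     ]   [-c ]
  [ A    0  ] [ lambda ] = [ b ]

Solving the linear system:
  x*      = (3.25, -3.25, -0.75)
  lambda* = (-5)
  f(x*)   = 52.5

x* = (3.25, -3.25, -0.75), lambda* = (-5)


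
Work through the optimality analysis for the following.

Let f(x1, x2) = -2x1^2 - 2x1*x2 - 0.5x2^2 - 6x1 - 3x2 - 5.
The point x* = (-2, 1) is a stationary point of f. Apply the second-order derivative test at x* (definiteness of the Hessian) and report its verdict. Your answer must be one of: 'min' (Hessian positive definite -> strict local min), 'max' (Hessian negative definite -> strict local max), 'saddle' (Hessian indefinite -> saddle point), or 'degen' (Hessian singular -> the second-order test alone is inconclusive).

Compute the Hessian H = grad^2 f:
  H = [[-4, -2], [-2, -1]]
Verify stationarity: grad f(x*) = H x* + g = (0, 0).
Eigenvalues of H: -5, 0.
H has a zero eigenvalue (singular; negative semidefinite but not definite), so H is neither positive definite, negative definite, nor indefinite. The second-order test alone is inconclusive -> degen.
(Indeed, f is constant along the null direction of H through x*, so x* is not a strict local extremum.)

degen


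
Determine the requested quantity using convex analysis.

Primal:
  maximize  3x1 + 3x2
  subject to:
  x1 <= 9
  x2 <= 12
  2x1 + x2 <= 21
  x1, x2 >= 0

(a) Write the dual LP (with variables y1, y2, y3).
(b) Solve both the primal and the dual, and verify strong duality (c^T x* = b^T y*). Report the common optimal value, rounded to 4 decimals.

The standard primal-dual pair for 'max c^T x s.t. A x <= b, x >= 0' is:
  Dual:  min b^T y  s.t.  A^T y >= c,  y >= 0.

So the dual LP is:
  minimize  9y1 + 12y2 + 21y3
  subject to:
    y1 + 2y3 >= 3
    y2 + y3 >= 3
    y1, y2, y3 >= 0

Solving the primal: x* = (4.5, 12).
  primal value c^T x* = 49.5.
Solving the dual: y* = (0, 1.5, 1.5).
  dual value b^T y* = 49.5.
Strong duality: c^T x* = b^T y*. Confirmed.

49.5


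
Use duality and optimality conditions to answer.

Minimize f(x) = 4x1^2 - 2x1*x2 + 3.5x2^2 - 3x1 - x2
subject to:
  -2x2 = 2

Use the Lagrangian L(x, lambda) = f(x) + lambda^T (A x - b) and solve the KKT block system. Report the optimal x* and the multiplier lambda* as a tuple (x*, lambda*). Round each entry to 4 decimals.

Form the Lagrangian:
  L(x, lambda) = (1/2) x^T Q x + c^T x + lambda^T (A x - b)
Stationarity (grad_x L = 0): Q x + c + A^T lambda = 0.
Primal feasibility: A x = b.

This gives the KKT block system:
  [ Q   A^T ] [ x     ]   [-c ]
  [ A    0  ] [ lambda ] = [ b ]

Solving the linear system:
  x*      = (0.125, -1)
  lambda* = (-4.125)
  f(x*)   = 4.4375

x* = (0.125, -1), lambda* = (-4.125)


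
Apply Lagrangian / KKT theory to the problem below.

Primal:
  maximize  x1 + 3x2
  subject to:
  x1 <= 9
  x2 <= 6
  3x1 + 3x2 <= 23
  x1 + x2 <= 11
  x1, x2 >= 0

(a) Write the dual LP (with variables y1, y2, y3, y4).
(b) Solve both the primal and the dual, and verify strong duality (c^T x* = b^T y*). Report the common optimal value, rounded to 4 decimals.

The standard primal-dual pair for 'max c^T x s.t. A x <= b, x >= 0' is:
  Dual:  min b^T y  s.t.  A^T y >= c,  y >= 0.

So the dual LP is:
  minimize  9y1 + 6y2 + 23y3 + 11y4
  subject to:
    y1 + 3y3 + y4 >= 1
    y2 + 3y3 + y4 >= 3
    y1, y2, y3, y4 >= 0

Solving the primal: x* = (1.6667, 6).
  primal value c^T x* = 19.6667.
Solving the dual: y* = (0, 2, 0.3333, 0).
  dual value b^T y* = 19.6667.
Strong duality: c^T x* = b^T y*. Confirmed.

19.6667


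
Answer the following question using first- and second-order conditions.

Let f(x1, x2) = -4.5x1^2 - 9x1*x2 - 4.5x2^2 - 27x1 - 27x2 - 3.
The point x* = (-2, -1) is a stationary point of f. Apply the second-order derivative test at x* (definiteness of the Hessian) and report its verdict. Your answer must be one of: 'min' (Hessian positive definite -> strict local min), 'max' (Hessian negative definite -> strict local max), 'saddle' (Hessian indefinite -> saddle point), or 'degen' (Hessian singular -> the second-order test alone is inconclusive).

Compute the Hessian H = grad^2 f:
  H = [[-9, -9], [-9, -9]]
Verify stationarity: grad f(x*) = H x* + g = (0, 0).
Eigenvalues of H: -18, 0.
H has a zero eigenvalue (singular; negative semidefinite but not definite), so H is neither positive definite, negative definite, nor indefinite. The second-order test alone is inconclusive -> degen.
(Indeed, f is constant along the null direction of H through x*, so x* is not a strict local extremum.)

degen


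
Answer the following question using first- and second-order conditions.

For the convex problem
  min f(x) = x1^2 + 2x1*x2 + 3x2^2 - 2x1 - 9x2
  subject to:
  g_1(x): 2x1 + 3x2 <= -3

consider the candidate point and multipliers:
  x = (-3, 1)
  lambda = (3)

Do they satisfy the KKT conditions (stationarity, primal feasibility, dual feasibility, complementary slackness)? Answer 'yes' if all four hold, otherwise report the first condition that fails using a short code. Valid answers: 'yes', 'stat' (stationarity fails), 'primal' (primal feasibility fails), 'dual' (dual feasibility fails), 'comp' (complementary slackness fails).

Gradient of f: grad f(x) = Q x + c = (-6, -9)
Constraint values g_i(x) = a_i^T x - b_i:
  g_1((-3, 1)) = 0
Stationarity residual: grad f(x) + sum_i lambda_i a_i = (0, 0)
  -> stationarity OK
Primal feasibility (all g_i <= 0): OK
Dual feasibility (all lambda_i >= 0): OK
Complementary slackness (lambda_i * g_i(x) = 0 for all i): OK

Verdict: yes, KKT holds.

yes


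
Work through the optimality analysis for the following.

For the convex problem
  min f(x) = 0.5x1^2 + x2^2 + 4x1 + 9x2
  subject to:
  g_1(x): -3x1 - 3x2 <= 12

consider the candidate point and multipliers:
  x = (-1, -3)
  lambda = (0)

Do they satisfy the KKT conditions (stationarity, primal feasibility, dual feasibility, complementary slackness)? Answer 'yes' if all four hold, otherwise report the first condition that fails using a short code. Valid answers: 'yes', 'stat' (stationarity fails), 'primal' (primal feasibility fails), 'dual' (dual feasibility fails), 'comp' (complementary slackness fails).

Gradient of f: grad f(x) = Q x + c = (3, 3)
Constraint values g_i(x) = a_i^T x - b_i:
  g_1((-1, -3)) = 0
Stationarity residual: grad f(x) + sum_i lambda_i a_i = (3, 3)
  -> stationarity FAILS
Primal feasibility (all g_i <= 0): OK
Dual feasibility (all lambda_i >= 0): OK
Complementary slackness (lambda_i * g_i(x) = 0 for all i): OK

Verdict: the first failing condition is stationarity -> stat.

stat


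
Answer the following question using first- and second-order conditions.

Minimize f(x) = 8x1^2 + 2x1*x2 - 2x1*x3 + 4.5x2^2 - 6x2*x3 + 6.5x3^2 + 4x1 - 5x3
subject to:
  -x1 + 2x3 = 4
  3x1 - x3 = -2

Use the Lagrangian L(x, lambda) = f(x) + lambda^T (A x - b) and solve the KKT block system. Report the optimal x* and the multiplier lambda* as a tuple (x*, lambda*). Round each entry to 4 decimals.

Form the Lagrangian:
  L(x, lambda) = (1/2) x^T Q x + c^T x + lambda^T (A x - b)
Stationarity (grad_x L = 0): Q x + c + A^T lambda = 0.
Primal feasibility: A x = b.

This gives the KKT block system:
  [ Q   A^T ] [ x     ]   [-c ]
  [ A    0  ] [ lambda ] = [ b ]

Solving the linear system:
  x*      = (0, 1.3333, 2)
  lambda* = (-8.3333, -3.6667)
  f(x*)   = 8

x* = (0, 1.3333, 2), lambda* = (-8.3333, -3.6667)


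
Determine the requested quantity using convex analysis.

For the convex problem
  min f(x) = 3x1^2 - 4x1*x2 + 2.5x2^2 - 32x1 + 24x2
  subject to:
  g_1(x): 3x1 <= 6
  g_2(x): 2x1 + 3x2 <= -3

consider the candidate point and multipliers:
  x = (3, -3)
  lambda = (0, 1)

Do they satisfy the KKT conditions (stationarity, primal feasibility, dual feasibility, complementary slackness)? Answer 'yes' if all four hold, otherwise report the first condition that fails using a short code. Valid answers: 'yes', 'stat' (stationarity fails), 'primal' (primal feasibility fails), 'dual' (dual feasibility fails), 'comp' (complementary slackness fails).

Gradient of f: grad f(x) = Q x + c = (-2, -3)
Constraint values g_i(x) = a_i^T x - b_i:
  g_1((3, -3)) = 3
  g_2((3, -3)) = 0
Stationarity residual: grad f(x) + sum_i lambda_i a_i = (0, 0)
  -> stationarity OK
Primal feasibility (all g_i <= 0): FAILS
Dual feasibility (all lambda_i >= 0): OK
Complementary slackness (lambda_i * g_i(x) = 0 for all i): OK

Verdict: the first failing condition is primal_feasibility -> primal.

primal


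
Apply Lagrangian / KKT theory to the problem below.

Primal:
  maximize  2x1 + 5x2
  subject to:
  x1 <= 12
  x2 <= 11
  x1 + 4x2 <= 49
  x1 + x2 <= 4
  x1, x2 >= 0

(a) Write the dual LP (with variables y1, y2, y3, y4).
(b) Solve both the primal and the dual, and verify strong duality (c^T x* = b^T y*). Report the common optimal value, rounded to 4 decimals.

The standard primal-dual pair for 'max c^T x s.t. A x <= b, x >= 0' is:
  Dual:  min b^T y  s.t.  A^T y >= c,  y >= 0.

So the dual LP is:
  minimize  12y1 + 11y2 + 49y3 + 4y4
  subject to:
    y1 + y3 + y4 >= 2
    y2 + 4y3 + y4 >= 5
    y1, y2, y3, y4 >= 0

Solving the primal: x* = (0, 4).
  primal value c^T x* = 20.
Solving the dual: y* = (0, 0, 0, 5).
  dual value b^T y* = 20.
Strong duality: c^T x* = b^T y*. Confirmed.

20


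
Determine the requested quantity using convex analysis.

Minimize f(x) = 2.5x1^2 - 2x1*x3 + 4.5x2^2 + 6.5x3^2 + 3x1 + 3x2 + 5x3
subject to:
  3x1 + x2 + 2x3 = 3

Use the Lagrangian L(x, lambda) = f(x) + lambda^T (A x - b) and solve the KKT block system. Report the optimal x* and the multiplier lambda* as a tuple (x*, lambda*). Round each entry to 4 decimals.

Form the Lagrangian:
  L(x, lambda) = (1/2) x^T Q x + c^T x + lambda^T (A x - b)
Stationarity (grad_x L = 0): Q x + c + A^T lambda = 0.
Primal feasibility: A x = b.

This gives the KKT block system:
  [ Q   A^T ] [ x     ]   [-c ]
  [ A    0  ] [ lambda ] = [ b ]

Solving the linear system:
  x*      = (0.9291, -0.0603, 0.1364)
  lambda* = (-2.4576)
  f(x*)   = 5.3308

x* = (0.9291, -0.0603, 0.1364), lambda* = (-2.4576)


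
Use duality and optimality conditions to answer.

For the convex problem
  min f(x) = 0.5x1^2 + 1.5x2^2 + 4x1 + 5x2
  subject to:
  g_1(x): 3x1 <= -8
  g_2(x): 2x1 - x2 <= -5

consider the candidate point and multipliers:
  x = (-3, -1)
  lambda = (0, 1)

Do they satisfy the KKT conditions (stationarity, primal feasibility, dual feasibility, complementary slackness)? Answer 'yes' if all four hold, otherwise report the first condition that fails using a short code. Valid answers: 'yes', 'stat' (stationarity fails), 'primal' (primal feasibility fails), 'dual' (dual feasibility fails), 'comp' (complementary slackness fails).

Gradient of f: grad f(x) = Q x + c = (1, 2)
Constraint values g_i(x) = a_i^T x - b_i:
  g_1((-3, -1)) = -1
  g_2((-3, -1)) = 0
Stationarity residual: grad f(x) + sum_i lambda_i a_i = (3, 1)
  -> stationarity FAILS
Primal feasibility (all g_i <= 0): OK
Dual feasibility (all lambda_i >= 0): OK
Complementary slackness (lambda_i * g_i(x) = 0 for all i): OK

Verdict: the first failing condition is stationarity -> stat.

stat


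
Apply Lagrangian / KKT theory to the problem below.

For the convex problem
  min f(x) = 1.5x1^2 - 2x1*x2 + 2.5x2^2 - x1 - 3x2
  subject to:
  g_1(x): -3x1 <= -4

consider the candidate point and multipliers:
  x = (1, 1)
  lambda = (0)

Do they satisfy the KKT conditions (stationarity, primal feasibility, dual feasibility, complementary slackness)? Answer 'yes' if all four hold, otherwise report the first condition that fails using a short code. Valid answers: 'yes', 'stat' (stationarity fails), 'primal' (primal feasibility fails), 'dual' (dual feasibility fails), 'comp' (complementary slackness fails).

Gradient of f: grad f(x) = Q x + c = (0, 0)
Constraint values g_i(x) = a_i^T x - b_i:
  g_1((1, 1)) = 1
Stationarity residual: grad f(x) + sum_i lambda_i a_i = (0, 0)
  -> stationarity OK
Primal feasibility (all g_i <= 0): FAILS
Dual feasibility (all lambda_i >= 0): OK
Complementary slackness (lambda_i * g_i(x) = 0 for all i): OK

Verdict: the first failing condition is primal_feasibility -> primal.

primal


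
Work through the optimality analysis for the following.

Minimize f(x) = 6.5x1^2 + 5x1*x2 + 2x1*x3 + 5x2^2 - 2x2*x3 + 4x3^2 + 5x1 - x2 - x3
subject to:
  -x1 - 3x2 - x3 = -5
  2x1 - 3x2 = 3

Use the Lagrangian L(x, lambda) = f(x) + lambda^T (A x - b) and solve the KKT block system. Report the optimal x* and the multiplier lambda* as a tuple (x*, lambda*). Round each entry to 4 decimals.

Form the Lagrangian:
  L(x, lambda) = (1/2) x^T Q x + c^T x + lambda^T (A x - b)
Stationarity (grad_x L = 0): Q x + c + A^T lambda = 0.
Primal feasibility: A x = b.

This gives the KKT block system:
  [ Q   A^T ] [ x     ]   [-c ]
  [ A    0  ] [ lambda ] = [ b ]

Solving the linear system:
  x*      = (2.1387, 0.4258, 1.5838)
  lambda* = (15.0965, -11.5018)
  f(x*)   = 59.3359

x* = (2.1387, 0.4258, 1.5838), lambda* = (15.0965, -11.5018)


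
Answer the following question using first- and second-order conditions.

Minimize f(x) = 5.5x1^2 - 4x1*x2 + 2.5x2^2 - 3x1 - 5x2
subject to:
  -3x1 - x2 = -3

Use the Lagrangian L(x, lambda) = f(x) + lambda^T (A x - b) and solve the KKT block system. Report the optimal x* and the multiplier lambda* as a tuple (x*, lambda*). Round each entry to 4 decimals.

Form the Lagrangian:
  L(x, lambda) = (1/2) x^T Q x + c^T x + lambda^T (A x - b)
Stationarity (grad_x L = 0): Q x + c + A^T lambda = 0.
Primal feasibility: A x = b.

This gives the KKT block system:
  [ Q   A^T ] [ x     ]   [-c ]
  [ A    0  ] [ lambda ] = [ b ]

Solving the linear system:
  x*      = (0.5625, 1.3125)
  lambda* = (-0.6875)
  f(x*)   = -5.1562

x* = (0.5625, 1.3125), lambda* = (-0.6875)


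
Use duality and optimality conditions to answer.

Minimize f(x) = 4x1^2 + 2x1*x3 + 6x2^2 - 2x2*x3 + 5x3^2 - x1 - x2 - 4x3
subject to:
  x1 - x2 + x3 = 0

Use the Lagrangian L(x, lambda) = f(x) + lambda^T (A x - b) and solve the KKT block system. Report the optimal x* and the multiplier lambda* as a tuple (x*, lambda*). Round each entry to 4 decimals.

Form the Lagrangian:
  L(x, lambda) = (1/2) x^T Q x + c^T x + lambda^T (A x - b)
Stationarity (grad_x L = 0): Q x + c + A^T lambda = 0.
Primal feasibility: A x = b.

This gives the KKT block system:
  [ Q   A^T ] [ x     ]   [-c ]
  [ A    0  ] [ lambda ] = [ b ]

Solving the linear system:
  x*      = (-0.1111, 0.2407, 0.3519)
  lambda* = (1.1852)
  f(x*)   = -0.7685

x* = (-0.1111, 0.2407, 0.3519), lambda* = (1.1852)


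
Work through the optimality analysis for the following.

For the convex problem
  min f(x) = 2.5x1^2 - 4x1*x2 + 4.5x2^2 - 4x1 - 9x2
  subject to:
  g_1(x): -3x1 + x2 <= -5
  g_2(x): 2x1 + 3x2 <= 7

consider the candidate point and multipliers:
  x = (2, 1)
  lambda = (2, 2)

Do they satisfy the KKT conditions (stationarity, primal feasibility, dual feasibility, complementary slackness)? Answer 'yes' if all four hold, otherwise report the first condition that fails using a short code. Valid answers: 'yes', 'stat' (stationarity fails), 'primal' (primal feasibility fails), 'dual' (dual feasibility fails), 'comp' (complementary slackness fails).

Gradient of f: grad f(x) = Q x + c = (2, -8)
Constraint values g_i(x) = a_i^T x - b_i:
  g_1((2, 1)) = 0
  g_2((2, 1)) = 0
Stationarity residual: grad f(x) + sum_i lambda_i a_i = (0, 0)
  -> stationarity OK
Primal feasibility (all g_i <= 0): OK
Dual feasibility (all lambda_i >= 0): OK
Complementary slackness (lambda_i * g_i(x) = 0 for all i): OK

Verdict: yes, KKT holds.

yes


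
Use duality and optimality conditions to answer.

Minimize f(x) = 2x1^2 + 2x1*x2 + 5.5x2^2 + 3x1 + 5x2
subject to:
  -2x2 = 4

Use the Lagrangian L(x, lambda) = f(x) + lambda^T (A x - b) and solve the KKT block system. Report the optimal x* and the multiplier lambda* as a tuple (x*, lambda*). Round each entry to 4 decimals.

Form the Lagrangian:
  L(x, lambda) = (1/2) x^T Q x + c^T x + lambda^T (A x - b)
Stationarity (grad_x L = 0): Q x + c + A^T lambda = 0.
Primal feasibility: A x = b.

This gives the KKT block system:
  [ Q   A^T ] [ x     ]   [-c ]
  [ A    0  ] [ lambda ] = [ b ]

Solving the linear system:
  x*      = (0.25, -2)
  lambda* = (-8.25)
  f(x*)   = 11.875

x* = (0.25, -2), lambda* = (-8.25)


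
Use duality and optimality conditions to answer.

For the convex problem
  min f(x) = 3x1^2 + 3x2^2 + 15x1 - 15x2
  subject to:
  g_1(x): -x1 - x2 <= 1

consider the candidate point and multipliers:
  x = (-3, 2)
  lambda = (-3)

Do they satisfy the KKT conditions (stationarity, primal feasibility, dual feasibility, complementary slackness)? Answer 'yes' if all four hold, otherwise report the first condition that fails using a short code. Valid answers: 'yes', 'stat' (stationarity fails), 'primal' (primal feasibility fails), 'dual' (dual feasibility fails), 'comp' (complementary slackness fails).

Gradient of f: grad f(x) = Q x + c = (-3, -3)
Constraint values g_i(x) = a_i^T x - b_i:
  g_1((-3, 2)) = 0
Stationarity residual: grad f(x) + sum_i lambda_i a_i = (0, 0)
  -> stationarity OK
Primal feasibility (all g_i <= 0): OK
Dual feasibility (all lambda_i >= 0): FAILS
Complementary slackness (lambda_i * g_i(x) = 0 for all i): OK

Verdict: the first failing condition is dual_feasibility -> dual.

dual


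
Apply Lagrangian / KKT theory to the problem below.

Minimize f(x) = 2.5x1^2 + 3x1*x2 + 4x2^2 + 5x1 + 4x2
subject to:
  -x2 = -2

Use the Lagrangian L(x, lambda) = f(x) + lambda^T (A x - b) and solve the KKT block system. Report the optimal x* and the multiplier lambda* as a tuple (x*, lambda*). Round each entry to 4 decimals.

Form the Lagrangian:
  L(x, lambda) = (1/2) x^T Q x + c^T x + lambda^T (A x - b)
Stationarity (grad_x L = 0): Q x + c + A^T lambda = 0.
Primal feasibility: A x = b.

This gives the KKT block system:
  [ Q   A^T ] [ x     ]   [-c ]
  [ A    0  ] [ lambda ] = [ b ]

Solving the linear system:
  x*      = (-2.2, 2)
  lambda* = (13.4)
  f(x*)   = 11.9

x* = (-2.2, 2), lambda* = (13.4)


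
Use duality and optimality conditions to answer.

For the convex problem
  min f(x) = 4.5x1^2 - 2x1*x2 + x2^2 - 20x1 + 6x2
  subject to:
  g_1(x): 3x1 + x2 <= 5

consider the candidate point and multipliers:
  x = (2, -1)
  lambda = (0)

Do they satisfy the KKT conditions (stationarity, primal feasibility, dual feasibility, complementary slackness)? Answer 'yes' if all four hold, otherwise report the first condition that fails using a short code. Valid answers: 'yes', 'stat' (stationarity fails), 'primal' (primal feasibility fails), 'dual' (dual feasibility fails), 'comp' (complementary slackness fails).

Gradient of f: grad f(x) = Q x + c = (0, 0)
Constraint values g_i(x) = a_i^T x - b_i:
  g_1((2, -1)) = 0
Stationarity residual: grad f(x) + sum_i lambda_i a_i = (0, 0)
  -> stationarity OK
Primal feasibility (all g_i <= 0): OK
Dual feasibility (all lambda_i >= 0): OK
Complementary slackness (lambda_i * g_i(x) = 0 for all i): OK

Verdict: yes, KKT holds.

yes


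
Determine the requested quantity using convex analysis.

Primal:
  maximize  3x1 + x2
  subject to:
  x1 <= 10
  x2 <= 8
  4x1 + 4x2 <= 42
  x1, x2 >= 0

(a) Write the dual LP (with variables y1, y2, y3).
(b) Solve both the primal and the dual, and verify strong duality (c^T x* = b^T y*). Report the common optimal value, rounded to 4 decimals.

The standard primal-dual pair for 'max c^T x s.t. A x <= b, x >= 0' is:
  Dual:  min b^T y  s.t.  A^T y >= c,  y >= 0.

So the dual LP is:
  minimize  10y1 + 8y2 + 42y3
  subject to:
    y1 + 4y3 >= 3
    y2 + 4y3 >= 1
    y1, y2, y3 >= 0

Solving the primal: x* = (10, 0.5).
  primal value c^T x* = 30.5.
Solving the dual: y* = (2, 0, 0.25).
  dual value b^T y* = 30.5.
Strong duality: c^T x* = b^T y*. Confirmed.

30.5


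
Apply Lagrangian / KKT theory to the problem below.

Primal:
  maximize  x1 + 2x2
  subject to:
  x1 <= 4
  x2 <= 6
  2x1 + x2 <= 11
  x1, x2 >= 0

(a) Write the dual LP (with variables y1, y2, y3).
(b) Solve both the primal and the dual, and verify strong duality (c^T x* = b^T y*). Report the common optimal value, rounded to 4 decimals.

The standard primal-dual pair for 'max c^T x s.t. A x <= b, x >= 0' is:
  Dual:  min b^T y  s.t.  A^T y >= c,  y >= 0.

So the dual LP is:
  minimize  4y1 + 6y2 + 11y3
  subject to:
    y1 + 2y3 >= 1
    y2 + y3 >= 2
    y1, y2, y3 >= 0

Solving the primal: x* = (2.5, 6).
  primal value c^T x* = 14.5.
Solving the dual: y* = (0, 1.5, 0.5).
  dual value b^T y* = 14.5.
Strong duality: c^T x* = b^T y*. Confirmed.

14.5


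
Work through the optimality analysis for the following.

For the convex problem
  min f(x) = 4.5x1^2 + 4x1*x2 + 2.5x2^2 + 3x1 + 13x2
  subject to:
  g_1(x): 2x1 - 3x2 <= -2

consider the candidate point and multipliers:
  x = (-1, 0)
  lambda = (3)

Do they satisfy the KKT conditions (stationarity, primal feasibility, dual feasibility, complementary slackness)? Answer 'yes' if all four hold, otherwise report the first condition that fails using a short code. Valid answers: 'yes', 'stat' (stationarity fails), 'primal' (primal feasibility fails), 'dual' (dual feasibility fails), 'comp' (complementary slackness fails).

Gradient of f: grad f(x) = Q x + c = (-6, 9)
Constraint values g_i(x) = a_i^T x - b_i:
  g_1((-1, 0)) = 0
Stationarity residual: grad f(x) + sum_i lambda_i a_i = (0, 0)
  -> stationarity OK
Primal feasibility (all g_i <= 0): OK
Dual feasibility (all lambda_i >= 0): OK
Complementary slackness (lambda_i * g_i(x) = 0 for all i): OK

Verdict: yes, KKT holds.

yes


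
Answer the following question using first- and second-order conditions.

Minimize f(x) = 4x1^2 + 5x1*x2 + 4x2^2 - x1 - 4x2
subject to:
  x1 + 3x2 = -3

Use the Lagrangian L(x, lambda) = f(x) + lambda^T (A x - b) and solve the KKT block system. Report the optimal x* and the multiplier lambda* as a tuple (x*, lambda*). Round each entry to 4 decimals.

Form the Lagrangian:
  L(x, lambda) = (1/2) x^T Q x + c^T x + lambda^T (A x - b)
Stationarity (grad_x L = 0): Q x + c + A^T lambda = 0.
Primal feasibility: A x = b.

This gives the KKT block system:
  [ Q   A^T ] [ x     ]   [-c ]
  [ A    0  ] [ lambda ] = [ b ]

Solving the linear system:
  x*      = (0.36, -1.12)
  lambda* = (3.72)
  f(x*)   = 7.64

x* = (0.36, -1.12), lambda* = (3.72)


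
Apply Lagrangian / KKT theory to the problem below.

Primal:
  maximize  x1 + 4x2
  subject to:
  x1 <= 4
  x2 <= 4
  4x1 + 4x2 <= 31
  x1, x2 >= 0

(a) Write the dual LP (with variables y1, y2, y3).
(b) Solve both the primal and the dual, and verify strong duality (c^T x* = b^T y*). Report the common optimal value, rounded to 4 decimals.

The standard primal-dual pair for 'max c^T x s.t. A x <= b, x >= 0' is:
  Dual:  min b^T y  s.t.  A^T y >= c,  y >= 0.

So the dual LP is:
  minimize  4y1 + 4y2 + 31y3
  subject to:
    y1 + 4y3 >= 1
    y2 + 4y3 >= 4
    y1, y2, y3 >= 0

Solving the primal: x* = (3.75, 4).
  primal value c^T x* = 19.75.
Solving the dual: y* = (0, 3, 0.25).
  dual value b^T y* = 19.75.
Strong duality: c^T x* = b^T y*. Confirmed.

19.75


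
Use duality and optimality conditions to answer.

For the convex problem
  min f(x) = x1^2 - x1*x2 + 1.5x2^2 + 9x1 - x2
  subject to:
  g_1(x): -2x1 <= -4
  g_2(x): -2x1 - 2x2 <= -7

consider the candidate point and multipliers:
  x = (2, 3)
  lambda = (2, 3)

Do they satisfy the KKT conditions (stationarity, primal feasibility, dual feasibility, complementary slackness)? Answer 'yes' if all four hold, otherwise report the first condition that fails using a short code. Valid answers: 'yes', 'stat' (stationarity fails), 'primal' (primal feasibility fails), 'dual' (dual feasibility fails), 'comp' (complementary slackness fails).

Gradient of f: grad f(x) = Q x + c = (10, 6)
Constraint values g_i(x) = a_i^T x - b_i:
  g_1((2, 3)) = 0
  g_2((2, 3)) = -3
Stationarity residual: grad f(x) + sum_i lambda_i a_i = (0, 0)
  -> stationarity OK
Primal feasibility (all g_i <= 0): OK
Dual feasibility (all lambda_i >= 0): OK
Complementary slackness (lambda_i * g_i(x) = 0 for all i): FAILS

Verdict: the first failing condition is complementary_slackness -> comp.

comp


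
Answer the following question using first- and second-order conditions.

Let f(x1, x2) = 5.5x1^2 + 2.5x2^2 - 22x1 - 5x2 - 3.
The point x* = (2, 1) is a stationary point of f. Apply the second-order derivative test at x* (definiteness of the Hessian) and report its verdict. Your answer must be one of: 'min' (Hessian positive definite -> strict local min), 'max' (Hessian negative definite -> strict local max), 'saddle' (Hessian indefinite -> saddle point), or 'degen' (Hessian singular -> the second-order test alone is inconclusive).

Compute the Hessian H = grad^2 f:
  H = [[11, 0], [0, 5]]
Verify stationarity: grad f(x*) = H x* + g = (0, 0).
Eigenvalues of H: 5, 11.
Both eigenvalues > 0, so H is positive definite -> x* is a strict local min.

min


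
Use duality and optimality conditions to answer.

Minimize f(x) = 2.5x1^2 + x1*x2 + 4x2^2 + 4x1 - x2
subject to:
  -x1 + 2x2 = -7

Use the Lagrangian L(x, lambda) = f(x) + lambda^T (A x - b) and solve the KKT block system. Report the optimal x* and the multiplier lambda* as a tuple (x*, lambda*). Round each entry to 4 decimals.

Form the Lagrangian:
  L(x, lambda) = (1/2) x^T Q x + c^T x + lambda^T (A x - b)
Stationarity (grad_x L = 0): Q x + c + A^T lambda = 0.
Primal feasibility: A x = b.

This gives the KKT block system:
  [ Q   A^T ] [ x     ]   [-c ]
  [ A    0  ] [ lambda ] = [ b ]

Solving the linear system:
  x*      = (1.75, -2.625)
  lambda* = (10.125)
  f(x*)   = 40.25

x* = (1.75, -2.625), lambda* = (10.125)


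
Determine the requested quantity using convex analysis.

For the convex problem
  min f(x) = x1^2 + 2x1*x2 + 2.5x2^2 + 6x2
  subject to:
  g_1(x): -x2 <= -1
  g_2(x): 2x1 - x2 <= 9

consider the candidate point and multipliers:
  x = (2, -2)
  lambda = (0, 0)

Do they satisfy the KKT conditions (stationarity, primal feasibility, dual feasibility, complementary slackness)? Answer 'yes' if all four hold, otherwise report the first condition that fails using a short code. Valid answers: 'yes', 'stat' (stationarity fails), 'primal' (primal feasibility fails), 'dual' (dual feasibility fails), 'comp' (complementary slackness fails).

Gradient of f: grad f(x) = Q x + c = (0, 0)
Constraint values g_i(x) = a_i^T x - b_i:
  g_1((2, -2)) = 3
  g_2((2, -2)) = -3
Stationarity residual: grad f(x) + sum_i lambda_i a_i = (0, 0)
  -> stationarity OK
Primal feasibility (all g_i <= 0): FAILS
Dual feasibility (all lambda_i >= 0): OK
Complementary slackness (lambda_i * g_i(x) = 0 for all i): OK

Verdict: the first failing condition is primal_feasibility -> primal.

primal


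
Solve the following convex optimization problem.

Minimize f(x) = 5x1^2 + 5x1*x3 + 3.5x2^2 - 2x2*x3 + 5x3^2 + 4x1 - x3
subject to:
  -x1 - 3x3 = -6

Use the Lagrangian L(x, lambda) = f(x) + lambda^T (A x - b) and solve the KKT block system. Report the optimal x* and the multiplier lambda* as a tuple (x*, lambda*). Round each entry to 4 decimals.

Form the Lagrangian:
  L(x, lambda) = (1/2) x^T Q x + c^T x + lambda^T (A x - b)
Stationarity (grad_x L = 0): Q x + c + A^T lambda = 0.
Primal feasibility: A x = b.

This gives the KKT block system:
  [ Q   A^T ] [ x     ]   [-c ]
  [ A    0  ] [ lambda ] = [ b ]

Solving the linear system:
  x*      = (-1.0432, 0.6708, 2.3477)
  lambda* = (5.3066)
  f(x*)   = 12.6595

x* = (-1.0432, 0.6708, 2.3477), lambda* = (5.3066)
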